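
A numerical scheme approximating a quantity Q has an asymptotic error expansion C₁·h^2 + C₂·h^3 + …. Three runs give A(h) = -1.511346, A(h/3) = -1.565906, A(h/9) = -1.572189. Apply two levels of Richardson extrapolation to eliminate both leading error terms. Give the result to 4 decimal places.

-1.5730

First eliminate the h^2 term (factor 3^2 = 9):
  B₁ = (9·(-1.565906) − (-1.511346))/8 = -1.572726
  B₂ = (9·(-1.572189) − (-1.565906))/8 = -1.572974
Then eliminate the h^3 term (factor 3^3 = 27):
  (27·(-1.572974) − (-1.572726))/26 = -1.572984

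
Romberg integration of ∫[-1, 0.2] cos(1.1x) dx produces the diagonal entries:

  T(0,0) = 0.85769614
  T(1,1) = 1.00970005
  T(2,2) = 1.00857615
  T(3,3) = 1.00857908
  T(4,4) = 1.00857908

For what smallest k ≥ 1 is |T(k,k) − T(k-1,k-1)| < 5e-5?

|T(1,1) − T(0,0)| = 0.15200391 ≥ 5e-5
|T(2,2) − T(1,1)| = 0.00112390 ≥ 5e-5
|T(3,3) − T(2,2)| = 0.00000293 < 5e-5

k = 3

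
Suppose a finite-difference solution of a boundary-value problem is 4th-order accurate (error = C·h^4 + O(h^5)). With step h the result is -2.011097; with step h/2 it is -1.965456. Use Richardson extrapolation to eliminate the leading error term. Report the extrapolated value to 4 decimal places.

-1.9624

Extrapolated value = (16·A(h/2) − A(h)) / (16 − 1)
= (16·(-1.965456) − (-2.011097)) / 15
= -29.436199 / 15 = -1.962413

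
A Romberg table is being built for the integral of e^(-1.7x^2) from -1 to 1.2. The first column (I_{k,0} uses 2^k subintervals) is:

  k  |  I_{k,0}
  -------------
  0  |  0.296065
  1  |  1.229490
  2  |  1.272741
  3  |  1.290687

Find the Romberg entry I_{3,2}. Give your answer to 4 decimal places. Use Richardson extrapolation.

Richardson extrapolation on the trapezoidal column (denominator 4−1=3):
I_{2,1} = 1.272741 + (1.272741 − 1.229490)/3 = 1.287158
I_{3,1} = (4·1.290687 − 1.272741) / 3 = 1.296669
I_{3,2} = 1.296669 + (1.296669 − 1.287158)/15 = 1.297303

1.2973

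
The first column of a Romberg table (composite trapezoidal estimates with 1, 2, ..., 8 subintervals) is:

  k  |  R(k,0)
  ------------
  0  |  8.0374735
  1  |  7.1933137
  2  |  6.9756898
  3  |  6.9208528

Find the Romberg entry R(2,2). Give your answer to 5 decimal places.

R(1,1) = (4·7.1933137 − 8.0374735) / 3 = 6.9119271
R(2,1) = 6.9756898 + (6.9756898 − 7.1933137)/3 = 6.9031485
R(2,2) = (16·6.9031485 − 6.9119271) / 15 = 6.9025633

6.90256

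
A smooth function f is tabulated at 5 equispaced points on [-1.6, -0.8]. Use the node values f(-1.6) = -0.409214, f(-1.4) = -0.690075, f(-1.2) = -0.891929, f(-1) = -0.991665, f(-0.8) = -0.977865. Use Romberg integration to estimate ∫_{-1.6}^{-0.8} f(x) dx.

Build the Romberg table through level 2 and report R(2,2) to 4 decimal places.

R(0,0) (trapezoid, 1 panel, h=0.8000): -0.554832
R(1,0) (trapezoid, 2 panels, h=0.4000): -0.634187
R(2,0) (trapezoid, 4 panels, h=0.2000): -0.653442
R(1,1) = -0.634187 + (-0.634187 − (-0.554832))/3 = -0.660639
R(2,1) = -0.653442 + (-0.653442 − (-0.634187))/3 = -0.659860
R(2,2) = -0.659860 + (-0.659860 − (-0.660639))/15 = -0.659808

-0.6598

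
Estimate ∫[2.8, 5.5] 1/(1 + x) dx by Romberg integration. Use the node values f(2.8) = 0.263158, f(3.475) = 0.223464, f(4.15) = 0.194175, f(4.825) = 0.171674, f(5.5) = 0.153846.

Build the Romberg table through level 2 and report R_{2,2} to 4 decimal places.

0.5368

R_{0,0} (trapezoid, 1 panel, h=2.7000): 0.562955
R_{1,0} (trapezoid, 2 panels, h=1.3500): 0.543614
R_{2,0} (trapezoid, 4 panels, h=0.6750): 0.538525
R_{1,1} = 0.543614 + (0.543614 − 0.562955)/3 = 0.537167
R_{2,1} = 0.538525 + (0.538525 − 0.543614)/3 = 0.536829
R_{2,2} = 0.536829 + (0.536829 − 0.537167)/15 = 0.536806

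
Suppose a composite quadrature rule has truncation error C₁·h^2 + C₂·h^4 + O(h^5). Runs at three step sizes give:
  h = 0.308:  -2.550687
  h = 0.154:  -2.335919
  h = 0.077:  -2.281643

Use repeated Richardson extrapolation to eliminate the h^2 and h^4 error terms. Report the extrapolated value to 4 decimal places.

-2.2635

First eliminate the h^2 term (factor 2^2 = 4):
  B₁ = (4·(-2.335919) − (-2.550687))/3 = -2.264330
  B₂ = (4·(-2.281643) − (-2.335919))/3 = -2.263551
Then eliminate the h^4 term (factor 2^4 = 16):
  (16·(-2.263551) − (-2.264330))/15 = -2.263499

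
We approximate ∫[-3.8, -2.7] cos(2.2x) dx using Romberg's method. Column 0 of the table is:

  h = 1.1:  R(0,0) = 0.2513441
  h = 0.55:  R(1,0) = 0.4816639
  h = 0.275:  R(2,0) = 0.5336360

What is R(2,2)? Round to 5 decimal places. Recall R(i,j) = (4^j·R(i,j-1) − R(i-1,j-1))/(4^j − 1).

Richardson extrapolation on the trapezoidal column (denominator 4−1=3):
R(1,1) = (4·0.4816639 − 0.2513441) / 3 = 0.5584372
R(2,1) = 0.5336360 + (0.5336360 − 0.4816639)/3 = 0.5509600
R(2,2) = (16·0.5509600 − 0.5584372) / 15 = 0.5504615

0.55046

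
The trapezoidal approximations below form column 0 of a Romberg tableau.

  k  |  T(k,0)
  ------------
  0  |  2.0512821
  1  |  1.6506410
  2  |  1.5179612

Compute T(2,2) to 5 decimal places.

Richardson extrapolation on the trapezoidal column (denominator 4−1=3):
T(1,1) = 1.6506410 + (1.6506410 − 2.0512821)/3 = 1.5170940
T(2,1) = (4·1.5179612 − 1.6506410) / 3 = 1.4737346
T(2,2) = (16·1.4737346 − 1.5170940) / 15 = 1.4708440

1.47084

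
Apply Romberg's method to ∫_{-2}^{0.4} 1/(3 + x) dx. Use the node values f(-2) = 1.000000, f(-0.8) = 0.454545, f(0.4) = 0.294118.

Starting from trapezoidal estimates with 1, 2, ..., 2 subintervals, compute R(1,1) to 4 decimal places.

R(0,0) (trapezoid, 1 panel, h=2.4000): 1.552942
R(1,0) (trapezoid, 2 panels, h=1.2000): 1.321925
R(1,1) = 1.321925 + (1.321925 − 1.552942)/3 = 1.244919

1.2449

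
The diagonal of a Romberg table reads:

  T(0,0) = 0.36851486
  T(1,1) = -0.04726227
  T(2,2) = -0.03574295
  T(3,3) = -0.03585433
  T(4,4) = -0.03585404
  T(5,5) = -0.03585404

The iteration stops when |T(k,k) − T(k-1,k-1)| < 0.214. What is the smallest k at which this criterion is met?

k = 2

|T(1,1) − T(0,0)| = 0.41577713 ≥ 0.214
|T(2,2) − T(1,1)| = 0.01151932 < 0.214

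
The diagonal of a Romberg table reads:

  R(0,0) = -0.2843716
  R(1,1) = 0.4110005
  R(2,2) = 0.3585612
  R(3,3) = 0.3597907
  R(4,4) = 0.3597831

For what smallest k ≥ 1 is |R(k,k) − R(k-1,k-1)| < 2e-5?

|R(1,1) − R(0,0)| = 0.6953721 ≥ 2e-5
|R(2,2) − R(1,1)| = 0.0524393 ≥ 2e-5
|R(3,3) − R(2,2)| = 0.0012295 ≥ 2e-5
|R(4,4) − R(3,3)| = 0.0000076 < 2e-5

k = 4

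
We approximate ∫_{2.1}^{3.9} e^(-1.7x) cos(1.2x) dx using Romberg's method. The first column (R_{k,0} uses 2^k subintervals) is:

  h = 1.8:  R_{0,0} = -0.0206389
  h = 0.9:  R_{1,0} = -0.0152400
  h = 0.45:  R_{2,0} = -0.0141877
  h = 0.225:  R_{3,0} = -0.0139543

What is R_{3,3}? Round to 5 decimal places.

R_{1,1} = -0.0152400 + (-0.0152400 − (-0.0206389))/3 = -0.0134404
R_{2,1} = (4·(-0.0141877) − (-0.0152400)) / 3 = -0.0138369
R_{3,1} = -0.0139543 + (-0.0139543 − (-0.0141877))/3 = -0.0138765
R_{2,2} = (16·(-0.0138369) − (-0.0134404)) / 15 = -0.0138633
R_{3,2} = -0.0138765 + (-0.0138765 − (-0.0138369))/15 = -0.0138791
R_{3,3} = -0.0138791 + (-0.0138791 − (-0.0138633))/63 = -0.0138794

-0.01388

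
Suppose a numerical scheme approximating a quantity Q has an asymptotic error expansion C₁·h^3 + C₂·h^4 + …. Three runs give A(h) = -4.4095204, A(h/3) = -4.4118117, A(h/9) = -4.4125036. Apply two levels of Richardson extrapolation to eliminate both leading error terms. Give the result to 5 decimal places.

First eliminate the h^3 term (factor 3^3 = 27):
  B₁ = (27·(-4.4118117) − (-4.4095204))/26 = -4.4118998
  B₂ = (27·(-4.4125036) − (-4.4118117))/26 = -4.4125302
Then eliminate the h^4 term (factor 3^4 = 81):
  (81·(-4.4125302) − (-4.4118998))/80 = -4.4125381

-4.41254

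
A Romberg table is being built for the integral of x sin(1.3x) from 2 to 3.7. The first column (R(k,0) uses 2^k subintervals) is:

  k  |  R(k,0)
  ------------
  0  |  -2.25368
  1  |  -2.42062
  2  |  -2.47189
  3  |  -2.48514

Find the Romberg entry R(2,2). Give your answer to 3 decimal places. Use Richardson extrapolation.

-2.490

R(1,1) = (4·(-2.42062) − (-2.25368)) / 3 = -2.47627
R(2,1) = -2.47189 + (-2.47189 − (-2.42062))/3 = -2.48898
R(2,2) = (16·(-2.48898) − (-2.47627)) / 15 = -2.48983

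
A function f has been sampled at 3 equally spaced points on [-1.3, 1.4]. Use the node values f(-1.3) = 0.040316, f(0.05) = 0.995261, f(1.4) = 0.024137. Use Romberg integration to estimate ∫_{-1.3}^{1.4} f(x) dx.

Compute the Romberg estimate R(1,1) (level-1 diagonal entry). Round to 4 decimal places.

1.8205

R(0,0) (trapezoid, 1 panel, h=2.7000): 0.087012
R(1,0) (trapezoid, 2 panels, h=1.3500): 1.387108
R(1,1) = 1.387108 + (1.387108 − 0.087012)/3 = 1.820473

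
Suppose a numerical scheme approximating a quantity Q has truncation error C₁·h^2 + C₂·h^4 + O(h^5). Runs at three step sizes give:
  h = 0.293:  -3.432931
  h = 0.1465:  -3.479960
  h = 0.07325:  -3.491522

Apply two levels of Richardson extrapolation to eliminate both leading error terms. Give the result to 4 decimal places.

-3.4954

First eliminate the h^2 term (factor 2^2 = 4):
  B₁ = (4·(-3.479960) − (-3.432931))/3 = -3.495636
  B₂ = (4·(-3.491522) − (-3.479960))/3 = -3.495376
Then eliminate the h^4 term (factor 2^4 = 16):
  (16·(-3.495376) − (-3.495636))/15 = -3.495359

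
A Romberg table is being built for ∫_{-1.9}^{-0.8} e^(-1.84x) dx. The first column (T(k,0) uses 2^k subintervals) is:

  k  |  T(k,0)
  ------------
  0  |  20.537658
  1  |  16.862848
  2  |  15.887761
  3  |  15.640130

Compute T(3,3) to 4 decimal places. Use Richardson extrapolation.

T(1,1) = 16.862848 + (16.862848 − 20.537658)/3 = 15.637911
T(2,1) = 15.887761 + (15.887761 − 16.862848)/3 = 15.562732
T(3,1) = 15.640130 + (15.640130 − 15.887761)/3 = 15.557586
T(2,2) = (16·15.562732 − 15.637911) / 15 = 15.557720
T(3,2) = 15.557586 + (15.557586 − 15.562732)/15 = 15.557243
T(3,3) = 15.557243 + (15.557243 − 15.557720)/63 = 15.557235
(Column j=1 coincides with Simpson's rule on the same nodes.)

15.5572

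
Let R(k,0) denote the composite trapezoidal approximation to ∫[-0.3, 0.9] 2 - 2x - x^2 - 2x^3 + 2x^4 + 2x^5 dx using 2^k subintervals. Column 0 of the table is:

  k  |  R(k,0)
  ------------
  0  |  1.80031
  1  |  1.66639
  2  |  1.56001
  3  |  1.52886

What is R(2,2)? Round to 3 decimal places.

1.518

R(1,1) = 1.66639 + (1.66639 − 1.80031)/3 = 1.62175
R(2,1) = 1.56001 + (1.56001 − 1.66639)/3 = 1.52455
R(2,2) = (16·1.52455 − 1.62175) / 15 = 1.51807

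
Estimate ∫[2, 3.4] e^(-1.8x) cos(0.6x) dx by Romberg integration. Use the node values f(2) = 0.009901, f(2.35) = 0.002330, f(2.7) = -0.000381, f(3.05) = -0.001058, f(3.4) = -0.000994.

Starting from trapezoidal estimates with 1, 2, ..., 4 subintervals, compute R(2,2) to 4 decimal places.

0.0015

R(0,0) (trapezoid, 1 panel, h=1.4000): 0.006235
R(1,0) (trapezoid, 2 panels, h=0.7000): 0.002851
R(2,0) (trapezoid, 4 panels, h=0.3500): 0.001871
R(1,1) = 0.002851 + (0.002851 − 0.006235)/3 = 0.001723
R(2,1) = 0.001871 + (0.001871 − 0.002851)/3 = 0.001544
R(2,2) = 0.001544 + (0.001544 − 0.001723)/15 = 0.001532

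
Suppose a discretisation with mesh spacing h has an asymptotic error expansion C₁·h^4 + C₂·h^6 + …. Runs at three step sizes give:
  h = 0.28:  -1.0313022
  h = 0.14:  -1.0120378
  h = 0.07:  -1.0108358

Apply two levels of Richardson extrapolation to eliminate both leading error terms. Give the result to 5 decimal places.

-1.01076

First eliminate the h^4 term (factor 2^4 = 16):
  B₁ = (16·(-1.0120378) − (-1.0313022))/15 = -1.0107535
  B₂ = (16·(-1.0108358) − (-1.0120378))/15 = -1.0107557
Then eliminate the h^6 term (factor 2^6 = 64):
  (64·(-1.0107557) − (-1.0107535))/63 = -1.0107557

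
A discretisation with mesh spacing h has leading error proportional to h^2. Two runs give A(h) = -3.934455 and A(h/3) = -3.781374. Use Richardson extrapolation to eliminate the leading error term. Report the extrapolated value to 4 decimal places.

-3.7622

The leading error scales as h^2; refining by a factor of 3 reduces it by 3^2 = 9.
Extrapolated value = (9·A(h/3) − A(h)) / (9 − 1)
= (9·(-3.781374) − (-3.934455)) / 8
= -30.097911 / 8 = -3.762239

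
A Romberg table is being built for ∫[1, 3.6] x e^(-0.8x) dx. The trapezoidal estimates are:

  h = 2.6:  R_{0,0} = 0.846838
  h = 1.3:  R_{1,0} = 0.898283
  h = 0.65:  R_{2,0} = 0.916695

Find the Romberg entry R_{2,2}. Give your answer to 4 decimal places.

0.9233

Richardson extrapolation on the trapezoidal column (denominator 4−1=3):
R_{1,1} = 0.898283 + (0.898283 − 0.846838)/3 = 0.915431
R_{2,1} = (4·0.916695 − 0.898283) / 3 = 0.922832
R_{2,2} = (16·0.922832 − 0.915431) / 15 = 0.923325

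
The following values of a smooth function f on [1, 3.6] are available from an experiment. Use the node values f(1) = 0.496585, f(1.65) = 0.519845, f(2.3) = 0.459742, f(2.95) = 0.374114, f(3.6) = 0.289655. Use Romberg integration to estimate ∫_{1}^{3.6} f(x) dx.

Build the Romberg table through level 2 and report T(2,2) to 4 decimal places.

T(0,0) (trapezoid, 1 panel, h=2.6000): 1.022112
T(1,0) (trapezoid, 2 panels, h=1.3000): 1.108721
T(2,0) (trapezoid, 4 panels, h=0.6500): 1.135434
T(1,1) = 1.108721 + (1.108721 − 1.022112)/3 = 1.137591
T(2,1) = 1.135434 + (1.135434 − 1.108721)/3 = 1.144338
T(2,2) = 1.144338 + (1.144338 − 1.137591)/15 = 1.144788

1.1448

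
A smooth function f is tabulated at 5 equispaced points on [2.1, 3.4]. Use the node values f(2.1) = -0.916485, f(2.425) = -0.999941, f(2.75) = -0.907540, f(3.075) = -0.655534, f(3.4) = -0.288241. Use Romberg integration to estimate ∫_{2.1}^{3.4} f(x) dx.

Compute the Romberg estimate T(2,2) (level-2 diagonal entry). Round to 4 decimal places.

T(0,0) (trapezoid, 1 panel, h=1.3000): -0.783072
T(1,0) (trapezoid, 2 panels, h=0.6500): -0.981437
T(2,0) (trapezoid, 4 panels, h=0.3250): -1.028748
T(1,1) = -0.981437 + (-0.981437 − (-0.783072))/3 = -1.047559
T(2,1) = -1.028748 + (-1.028748 − (-0.981437))/3 = -1.044518
T(2,2) = -1.044518 + (-1.044518 − (-1.047559))/15 = -1.044315

-1.0443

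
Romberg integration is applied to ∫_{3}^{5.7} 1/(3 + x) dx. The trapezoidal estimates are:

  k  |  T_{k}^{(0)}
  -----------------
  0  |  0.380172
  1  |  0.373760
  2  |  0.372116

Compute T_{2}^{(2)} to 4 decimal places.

T_{1}^{(1)} = (4·0.373760 − 0.380172) / 3 = 0.371623
T_{2}^{(1)} = (4·0.372116 − 0.373760) / 3 = 0.371568
T_{2}^{(2)} = 0.371568 + (0.371568 − 0.371623)/15 = 0.371564

0.3716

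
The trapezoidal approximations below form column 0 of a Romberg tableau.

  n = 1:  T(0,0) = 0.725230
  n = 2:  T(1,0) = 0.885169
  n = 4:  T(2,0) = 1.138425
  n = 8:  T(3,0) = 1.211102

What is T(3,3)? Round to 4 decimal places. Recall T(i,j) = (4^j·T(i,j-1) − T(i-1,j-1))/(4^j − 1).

Richardson extrapolation on the trapezoidal column (denominator 4−1=3):
T(1,1) = 0.885169 + (0.885169 − 0.725230)/3 = 0.938482
T(2,1) = 1.138425 + (1.138425 − 0.885169)/3 = 1.222844
T(3,1) = (4·1.211102 − 1.138425) / 3 = 1.235328
T(2,2) = 1.222844 + (1.222844 − 0.938482)/15 = 1.241801
T(3,2) = 1.235328 + (1.235328 − 1.222844)/15 = 1.236160
T(3,3) = 1.236160 + (1.236160 − 1.241801)/63 = 1.236070

1.2361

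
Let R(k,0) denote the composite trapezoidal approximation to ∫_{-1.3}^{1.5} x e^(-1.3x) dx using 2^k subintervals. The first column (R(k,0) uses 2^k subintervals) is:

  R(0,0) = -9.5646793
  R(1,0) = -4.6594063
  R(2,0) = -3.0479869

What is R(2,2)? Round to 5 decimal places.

Richardson extrapolation on the trapezoidal column (denominator 4−1=3):
R(1,1) = (4·(-4.6594063) − (-9.5646793)) / 3 = -3.0243153
R(2,1) = (4·(-3.0479869) − (-4.6594063)) / 3 = -2.5108471
R(2,2) = (16·(-2.5108471) − (-3.0243153)) / 15 = -2.4766159

-2.47662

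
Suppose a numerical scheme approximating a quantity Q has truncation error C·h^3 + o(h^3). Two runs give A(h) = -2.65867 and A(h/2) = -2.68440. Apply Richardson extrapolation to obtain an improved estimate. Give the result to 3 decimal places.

The leading error scales as h^3; refining by a factor of 2 reduces it by 2^3 = 8.
Extrapolated value = (8·A(h/2) − A(h)) / (8 − 1)
= (8·(-2.68440) − (-2.65867)) / 7
= -18.81653 / 7 = -2.68808

-2.688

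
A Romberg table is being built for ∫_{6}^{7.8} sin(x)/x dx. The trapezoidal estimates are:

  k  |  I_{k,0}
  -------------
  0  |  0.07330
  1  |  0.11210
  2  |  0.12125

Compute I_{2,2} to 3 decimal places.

Richardson extrapolation on the trapezoidal column (denominator 4−1=3):
I_{1,1} = (4·0.11210 − 0.07330) / 3 = 0.12503
I_{2,1} = (4·0.12125 − 0.11210) / 3 = 0.12430
I_{2,2} = (16·0.12430 − 0.12503) / 15 = 0.12425

0.124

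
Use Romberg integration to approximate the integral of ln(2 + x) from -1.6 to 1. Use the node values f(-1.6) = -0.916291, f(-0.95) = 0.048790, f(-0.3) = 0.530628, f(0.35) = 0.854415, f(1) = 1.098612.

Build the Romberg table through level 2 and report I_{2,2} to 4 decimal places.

I_{0,0} (trapezoid, 1 panel, h=2.6000): 0.237017
I_{1,0} (trapezoid, 2 panels, h=1.3000): 0.808325
I_{2,0} (trapezoid, 4 panels, h=0.6500): 0.991246
I_{1,1} = 0.808325 + (0.808325 − 0.237017)/3 = 0.998761
I_{2,1} = 0.991246 + (0.991246 − 0.808325)/3 = 1.052220
I_{2,2} = 1.052220 + (1.052220 − 0.998761)/15 = 1.055784

1.0558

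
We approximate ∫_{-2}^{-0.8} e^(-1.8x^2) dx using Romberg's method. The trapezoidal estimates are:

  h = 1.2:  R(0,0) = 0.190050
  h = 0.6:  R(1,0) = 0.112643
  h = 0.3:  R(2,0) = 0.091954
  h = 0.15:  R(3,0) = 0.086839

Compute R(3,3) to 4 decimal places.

0.0851

Richardson extrapolation on the trapezoidal column (denominator 4−1=3):
R(1,1) = 0.112643 + (0.112643 − 0.190050)/3 = 0.086841
R(2,1) = (4·0.091954 − 0.112643) / 3 = 0.085058
R(3,1) = (4·0.086839 − 0.091954) / 3 = 0.085134
R(2,2) = (16·0.085058 − 0.086841) / 15 = 0.084939
R(3,2) = 0.085134 + (0.085134 − 0.085058)/15 = 0.085139
R(3,3) = 0.085139 + (0.085139 − 0.084939)/63 = 0.085142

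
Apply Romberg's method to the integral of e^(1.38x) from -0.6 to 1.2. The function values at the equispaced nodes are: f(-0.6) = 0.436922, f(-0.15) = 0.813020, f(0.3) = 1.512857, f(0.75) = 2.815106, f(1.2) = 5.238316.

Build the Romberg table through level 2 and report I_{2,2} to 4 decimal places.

3.4796

I_{0,0} (trapezoid, 1 panel, h=1.8000): 5.107714
I_{1,0} (trapezoid, 2 panels, h=0.9000): 3.915428
I_{2,0} (trapezoid, 4 panels, h=0.4500): 3.590371
I_{1,1} = 3.915428 + (3.915428 − 5.107714)/3 = 3.517999
I_{2,1} = 3.590371 + (3.590371 − 3.915428)/3 = 3.482019
I_{2,2} = 3.482019 + (3.482019 − 3.517999)/15 = 3.479620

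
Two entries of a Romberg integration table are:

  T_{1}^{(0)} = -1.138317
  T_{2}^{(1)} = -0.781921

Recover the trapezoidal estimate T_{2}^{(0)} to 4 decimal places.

-0.8710

From T_{2}^{(1)} = (4·T_{2}^{(0)} − T_{1}^{(0)})/3, solve for T_{2}^{(0)}:
4·T_{2}^{(0)} = 3·(-0.781921) + (-1.138317) = -3.484080
T_{2}^{(0)} = -0.871020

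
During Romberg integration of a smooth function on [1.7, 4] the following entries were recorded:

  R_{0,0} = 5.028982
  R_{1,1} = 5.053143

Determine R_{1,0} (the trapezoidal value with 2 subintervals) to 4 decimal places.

From R_{1,1} = (4·R_{1,0} − R_{0,0})/3, solve for R_{1,0}:
4·R_{1,0} = 3·5.053143 + 5.028982 = 20.188411
R_{1,0} = 5.047103

5.0471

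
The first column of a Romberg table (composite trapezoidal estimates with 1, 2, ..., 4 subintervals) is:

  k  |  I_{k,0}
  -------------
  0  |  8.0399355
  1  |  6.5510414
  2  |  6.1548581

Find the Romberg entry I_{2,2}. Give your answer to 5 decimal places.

6.02067

I_{1,1} = 6.5510414 + (6.5510414 − 8.0399355)/3 = 6.0547434
I_{2,1} = 6.1548581 + (6.1548581 − 6.5510414)/3 = 6.0227970
I_{2,2} = 6.0227970 + (6.0227970 − 6.0547434)/15 = 6.0206672
(Column j=1 coincides with Simpson's rule on the same nodes.)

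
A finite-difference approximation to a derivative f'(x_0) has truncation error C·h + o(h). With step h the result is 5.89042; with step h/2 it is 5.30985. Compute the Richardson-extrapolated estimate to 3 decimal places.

The leading error scales as h; refining by a factor of 2 reduces it by 2^1 = 2.
Extrapolated value = (2·A(h/2) − A(h)) / (2 − 1)
= (2·5.30985 − 5.89042) / 1
= 4.72928 / 1 = 4.72928

4.729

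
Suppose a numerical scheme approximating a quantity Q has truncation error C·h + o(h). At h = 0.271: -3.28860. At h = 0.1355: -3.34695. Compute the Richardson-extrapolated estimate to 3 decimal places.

-3.405

Extrapolated value = (2·A(h/2) − A(h)) / (2 − 1)
= (2·(-3.34695) − (-3.28860)) / 1
= -3.40530 / 1 = -3.40530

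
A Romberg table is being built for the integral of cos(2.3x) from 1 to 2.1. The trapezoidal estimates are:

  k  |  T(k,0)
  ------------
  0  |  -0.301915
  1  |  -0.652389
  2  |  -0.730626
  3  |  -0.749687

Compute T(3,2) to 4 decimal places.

-0.7560

T(2,1) = (4·(-0.730626) − (-0.652389)) / 3 = -0.756705
T(3,1) = -0.749687 + (-0.749687 − (-0.730626))/3 = -0.756041
T(3,2) = (16·(-0.756041) − (-0.756705)) / 15 = -0.755997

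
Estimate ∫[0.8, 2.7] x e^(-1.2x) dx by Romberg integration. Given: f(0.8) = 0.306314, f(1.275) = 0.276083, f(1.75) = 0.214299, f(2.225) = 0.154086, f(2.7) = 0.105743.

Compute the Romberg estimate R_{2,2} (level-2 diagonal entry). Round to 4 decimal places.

0.4058

R_{0,0} (trapezoid, 1 panel, h=1.9000): 0.391454
R_{1,0} (trapezoid, 2 panels, h=0.9500): 0.399311
R_{2,0} (trapezoid, 4 panels, h=0.4750): 0.403986
R_{1,1} = 0.399311 + (0.399311 − 0.391454)/3 = 0.401930
R_{2,1} = 0.403986 + (0.403986 − 0.399311)/3 = 0.405544
R_{2,2} = 0.405544 + (0.405544 − 0.401930)/15 = 0.405785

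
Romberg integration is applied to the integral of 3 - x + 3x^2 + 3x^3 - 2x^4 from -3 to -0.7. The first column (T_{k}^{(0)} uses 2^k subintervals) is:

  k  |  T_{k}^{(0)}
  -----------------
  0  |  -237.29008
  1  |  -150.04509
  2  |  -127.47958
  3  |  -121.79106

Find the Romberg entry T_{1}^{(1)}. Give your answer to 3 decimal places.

-120.963

Richardson extrapolation on the trapezoidal column (denominator 4−1=3):
T_{1}^{(1)} = (4·(-150.04509) − (-237.29008)) / 3 = -120.96343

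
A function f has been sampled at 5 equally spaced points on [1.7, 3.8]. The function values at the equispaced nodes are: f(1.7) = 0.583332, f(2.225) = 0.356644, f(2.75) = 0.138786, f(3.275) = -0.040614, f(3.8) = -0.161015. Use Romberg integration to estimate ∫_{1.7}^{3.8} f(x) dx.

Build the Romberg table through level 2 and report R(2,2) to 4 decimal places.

R(0,0) (trapezoid, 1 panel, h=2.1000): 0.443433
R(1,0) (trapezoid, 2 panels, h=1.0500): 0.367442
R(2,0) (trapezoid, 4 panels, h=0.5250): 0.349637
R(1,1) = 0.367442 + (0.367442 − 0.443433)/3 = 0.342112
R(2,1) = 0.349637 + (0.349637 − 0.367442)/3 = 0.343702
R(2,2) = 0.343702 + (0.343702 − 0.342112)/15 = 0.343808

0.3438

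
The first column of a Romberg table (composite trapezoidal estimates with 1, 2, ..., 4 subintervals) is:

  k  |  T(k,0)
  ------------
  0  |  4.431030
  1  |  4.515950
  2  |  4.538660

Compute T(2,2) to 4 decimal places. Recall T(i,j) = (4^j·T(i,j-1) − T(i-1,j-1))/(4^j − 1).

4.5464

T(1,1) = 4.515950 + (4.515950 − 4.431030)/3 = 4.544257
T(2,1) = (4·4.538660 − 4.515950) / 3 = 4.546230
T(2,2) = (16·4.546230 − 4.544257) / 15 = 4.546362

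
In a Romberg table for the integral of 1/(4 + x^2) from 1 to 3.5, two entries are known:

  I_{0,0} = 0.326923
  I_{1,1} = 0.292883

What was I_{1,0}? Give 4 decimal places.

From I_{1,1} = (4·I_{1,0} − I_{0,0})/3, solve for I_{1,0}:
4·I_{1,0} = 3·0.292883 + 0.326923 = 1.205572
I_{1,0} = 0.301393

0.3014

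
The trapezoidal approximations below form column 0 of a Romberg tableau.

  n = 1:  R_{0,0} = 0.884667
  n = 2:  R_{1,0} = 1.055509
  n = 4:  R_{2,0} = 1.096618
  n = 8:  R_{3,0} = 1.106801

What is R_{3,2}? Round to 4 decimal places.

1.1102

Richardson extrapolation on the trapezoidal column (denominator 4−1=3):
R_{2,1} = 1.096618 + (1.096618 − 1.055509)/3 = 1.110321
R_{3,1} = (4·1.106801 − 1.096618) / 3 = 1.110195
R_{3,2} = 1.110195 + (1.110195 − 1.110321)/15 = 1.110187
(Column j=1 coincides with Simpson's rule on the same nodes.)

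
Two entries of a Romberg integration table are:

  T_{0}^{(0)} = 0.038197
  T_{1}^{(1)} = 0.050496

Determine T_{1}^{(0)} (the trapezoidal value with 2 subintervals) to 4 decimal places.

0.0474

From T_{1}^{(1)} = (4·T_{1}^{(0)} − T_{0}^{(0)})/3, solve for T_{1}^{(0)}:
4·T_{1}^{(0)} = 3·0.050496 + 0.038197 = 0.189685
T_{1}^{(0)} = 0.047421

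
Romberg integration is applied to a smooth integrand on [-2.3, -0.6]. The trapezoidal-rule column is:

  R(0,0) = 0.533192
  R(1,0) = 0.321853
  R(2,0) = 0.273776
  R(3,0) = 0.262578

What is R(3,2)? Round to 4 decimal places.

0.2589

Richardson extrapolation on the trapezoidal column (denominator 4−1=3):
R(2,1) = 0.273776 + (0.273776 − 0.321853)/3 = 0.257750
R(3,1) = (4·0.262578 − 0.273776) / 3 = 0.258845
R(3,2) = (16·0.258845 − 0.257750) / 15 = 0.258918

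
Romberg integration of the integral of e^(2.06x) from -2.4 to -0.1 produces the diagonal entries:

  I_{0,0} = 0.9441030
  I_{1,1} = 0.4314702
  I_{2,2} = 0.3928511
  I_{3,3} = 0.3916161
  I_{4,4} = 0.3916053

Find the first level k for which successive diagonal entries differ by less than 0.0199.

k = 3

|I_{1,1} − I_{0,0}| = 0.5126328 ≥ 0.0199
|I_{2,2} − I_{1,1}| = 0.0386191 ≥ 0.0199
|I_{3,3} − I_{2,2}| = 0.0012350 < 0.0199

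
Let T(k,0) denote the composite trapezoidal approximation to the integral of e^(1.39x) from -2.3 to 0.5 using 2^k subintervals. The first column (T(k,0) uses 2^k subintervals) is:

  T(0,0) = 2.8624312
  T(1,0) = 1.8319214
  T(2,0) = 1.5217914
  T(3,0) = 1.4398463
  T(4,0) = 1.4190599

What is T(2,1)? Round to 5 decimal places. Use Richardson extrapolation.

Richardson extrapolation on the trapezoidal column (denominator 4−1=3):
T(2,1) = 1.5217914 + (1.5217914 − 1.8319214)/3 = 1.4184147

1.41841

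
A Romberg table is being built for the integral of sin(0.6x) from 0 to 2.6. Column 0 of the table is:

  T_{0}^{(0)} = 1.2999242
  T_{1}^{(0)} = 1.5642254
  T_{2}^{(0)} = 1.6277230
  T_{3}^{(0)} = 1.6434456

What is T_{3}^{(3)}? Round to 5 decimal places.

1.64867

Richardson extrapolation on the trapezoidal column (denominator 4−1=3):
T_{1}^{(1)} = 1.5642254 + (1.5642254 − 1.2999242)/3 = 1.6523258
T_{2}^{(1)} = (4·1.6277230 − 1.5642254) / 3 = 1.6488889
T_{3}^{(1)} = 1.6434456 + (1.6434456 − 1.6277230)/3 = 1.6486865
T_{2}^{(2)} = 1.6488889 + (1.6488889 − 1.6523258)/15 = 1.6486598
T_{3}^{(2)} = 1.6486865 + (1.6486865 − 1.6488889)/15 = 1.6486730
T_{3}^{(3)} = (64·1.6486730 − 1.6486598) / 63 = 1.6486732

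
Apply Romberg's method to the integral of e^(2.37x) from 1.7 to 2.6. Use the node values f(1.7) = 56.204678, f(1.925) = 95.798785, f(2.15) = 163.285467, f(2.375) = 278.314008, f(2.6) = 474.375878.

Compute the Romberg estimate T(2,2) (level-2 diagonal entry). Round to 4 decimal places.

176.4510

T(0,0) (trapezoid, 1 panel, h=0.9000): 238.761250
T(1,0) (trapezoid, 2 panels, h=0.4500): 192.859085
T(2,0) (trapezoid, 4 panels, h=0.2250): 180.604921
T(1,1) = 192.859085 + (192.859085 − 238.761250)/3 = 177.558363
T(2,1) = 180.604921 + (180.604921 − 192.859085)/3 = 176.520200
T(2,2) = 176.520200 + (176.520200 − 177.558363)/15 = 176.450989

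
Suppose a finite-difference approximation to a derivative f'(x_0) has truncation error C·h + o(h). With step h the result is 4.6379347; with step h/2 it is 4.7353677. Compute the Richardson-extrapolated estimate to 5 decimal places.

The leading error scales as h; refining by a factor of 2 reduces it by 2^1 = 2.
Extrapolated value = (2·A(h/2) − A(h)) / (2 − 1)
= (2·4.7353677 − 4.6379347) / 1
= 4.8328007 / 1 = 4.8328007

4.83280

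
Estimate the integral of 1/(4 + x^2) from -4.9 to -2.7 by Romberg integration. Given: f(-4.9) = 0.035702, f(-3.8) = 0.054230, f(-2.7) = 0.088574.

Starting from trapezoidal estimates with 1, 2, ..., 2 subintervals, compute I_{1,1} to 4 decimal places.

I_{0,0} (trapezoid, 1 panel, h=2.2000): 0.136704
I_{1,0} (trapezoid, 2 panels, h=1.1000): 0.128005
I_{1,1} = 0.128005 + (0.128005 − 0.136704)/3 = 0.125105

0.1251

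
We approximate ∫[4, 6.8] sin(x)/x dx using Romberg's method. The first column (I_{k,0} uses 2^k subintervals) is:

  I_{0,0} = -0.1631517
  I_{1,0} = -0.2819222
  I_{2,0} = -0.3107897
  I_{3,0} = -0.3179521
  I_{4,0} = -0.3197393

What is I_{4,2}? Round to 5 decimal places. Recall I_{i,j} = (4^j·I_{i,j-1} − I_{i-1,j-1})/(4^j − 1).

-0.32033

Richardson extrapolation on the trapezoidal column (denominator 4−1=3):
I_{3,1} = -0.3179521 + (-0.3179521 − (-0.3107897))/3 = -0.3203396
I_{4,1} = -0.3197393 + (-0.3197393 − (-0.3179521))/3 = -0.3203350
I_{4,2} = (16·(-0.3203350) − (-0.3203396)) / 15 = -0.3203347
(Column j=1 coincides with Simpson's rule on the same nodes.)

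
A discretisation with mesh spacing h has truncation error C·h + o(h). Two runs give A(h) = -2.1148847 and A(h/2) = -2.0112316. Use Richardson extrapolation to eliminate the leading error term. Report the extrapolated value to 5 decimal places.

The leading error scales as h; refining by a factor of 2 reduces it by 2^1 = 2.
Extrapolated value = (2·A(h/2) − A(h)) / (2 − 1)
= (2·(-2.0112316) − (-2.1148847)) / 1
= -1.9075785 / 1 = -1.9075785

-1.90758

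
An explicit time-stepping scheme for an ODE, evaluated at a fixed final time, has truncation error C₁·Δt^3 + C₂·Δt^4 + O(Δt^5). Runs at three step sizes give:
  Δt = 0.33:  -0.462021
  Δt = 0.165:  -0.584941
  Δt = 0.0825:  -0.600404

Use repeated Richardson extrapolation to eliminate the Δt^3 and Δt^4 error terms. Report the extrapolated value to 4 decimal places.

First eliminate the Δt^3 term (factor 2^3 = 8):
  B₁ = (8·(-0.584941) − (-0.462021))/7 = -0.602501
  B₂ = (8·(-0.600404) − (-0.584941))/7 = -0.602613
Then eliminate the Δt^4 term (factor 2^4 = 16):
  (16·(-0.602613) − (-0.602501))/15 = -0.602620

-0.6026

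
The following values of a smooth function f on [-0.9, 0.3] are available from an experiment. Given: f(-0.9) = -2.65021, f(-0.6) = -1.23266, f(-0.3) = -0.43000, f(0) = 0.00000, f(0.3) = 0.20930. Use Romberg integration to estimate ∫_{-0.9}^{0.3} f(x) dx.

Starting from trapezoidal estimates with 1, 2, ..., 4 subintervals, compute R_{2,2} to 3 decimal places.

-0.823

R_{0,0} (trapezoid, 1 panel, h=1.2000): -1.46455
R_{1,0} (trapezoid, 2 panels, h=0.6000): -0.99027
R_{2,0} (trapezoid, 4 panels, h=0.3000): -0.86493
R_{1,1} = -0.99027 + (-0.99027 − (-1.46455))/3 = -0.83218
R_{2,1} = -0.86493 + (-0.86493 − (-0.99027))/3 = -0.82315
R_{2,2} = -0.82315 + (-0.82315 − (-0.83218))/15 = -0.82255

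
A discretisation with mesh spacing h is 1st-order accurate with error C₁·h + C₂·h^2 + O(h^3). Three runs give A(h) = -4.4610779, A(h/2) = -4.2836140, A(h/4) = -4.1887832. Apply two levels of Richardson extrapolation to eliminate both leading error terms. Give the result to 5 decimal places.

-4.08989

First eliminate the h term (factor 2^1 = 2):
  B₁ = (2·(-4.2836140) − (-4.4610779))/1 = -4.1061501
  B₂ = (2·(-4.1887832) − (-4.2836140))/1 = -4.0939524
Then eliminate the h^2 term (factor 2^2 = 4):
  (4·(-4.0939524) − (-4.1061501))/3 = -4.0898865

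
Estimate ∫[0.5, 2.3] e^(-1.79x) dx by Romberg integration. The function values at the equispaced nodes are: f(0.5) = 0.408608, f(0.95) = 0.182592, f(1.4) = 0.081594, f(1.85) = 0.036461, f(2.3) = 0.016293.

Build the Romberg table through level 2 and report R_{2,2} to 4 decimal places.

0.2193

R_{0,0} (trapezoid, 1 panel, h=1.8000): 0.382411
R_{1,0} (trapezoid, 2 panels, h=0.9000): 0.264640
R_{2,0} (trapezoid, 4 panels, h=0.4500): 0.230894
R_{1,1} = 0.264640 + (0.264640 − 0.382411)/3 = 0.225383
R_{2,1} = 0.230894 + (0.230894 − 0.264640)/3 = 0.219645
R_{2,2} = 0.219645 + (0.219645 − 0.225383)/15 = 0.219262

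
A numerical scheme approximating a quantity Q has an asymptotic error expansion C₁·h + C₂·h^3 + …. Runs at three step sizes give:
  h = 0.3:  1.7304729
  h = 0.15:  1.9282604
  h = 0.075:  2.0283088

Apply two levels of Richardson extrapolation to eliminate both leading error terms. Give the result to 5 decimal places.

2.12869

First eliminate the h term (factor 2^1 = 2):
  B₁ = (2·1.9282604 − 1.7304729)/1 = 2.1260479
  B₂ = (2·2.0283088 − 1.9282604)/1 = 2.1283572
Then eliminate the h^3 term (factor 2^3 = 8):
  (8·2.1283572 − 2.1260479)/7 = 2.1286871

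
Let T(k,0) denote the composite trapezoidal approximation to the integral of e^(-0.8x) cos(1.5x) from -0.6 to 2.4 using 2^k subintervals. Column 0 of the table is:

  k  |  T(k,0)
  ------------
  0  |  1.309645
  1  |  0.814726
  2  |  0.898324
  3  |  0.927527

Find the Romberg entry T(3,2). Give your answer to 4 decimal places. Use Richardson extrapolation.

Richardson extrapolation on the trapezoidal column (denominator 4−1=3):
T(2,1) = (4·0.898324 − 0.814726) / 3 = 0.926190
T(3,1) = 0.927527 + (0.927527 − 0.898324)/3 = 0.937261
T(3,2) = (16·0.937261 − 0.926190) / 15 = 0.937999

0.9380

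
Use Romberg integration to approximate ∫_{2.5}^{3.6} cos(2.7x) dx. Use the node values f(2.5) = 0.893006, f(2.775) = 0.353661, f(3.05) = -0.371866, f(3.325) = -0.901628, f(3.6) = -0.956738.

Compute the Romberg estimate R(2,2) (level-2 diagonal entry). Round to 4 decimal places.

-0.2743

R(0,0) (trapezoid, 1 panel, h=1.1000): -0.035053
R(1,0) (trapezoid, 2 panels, h=0.5500): -0.222053
R(2,0) (trapezoid, 4 panels, h=0.2750): -0.261717
R(1,1) = -0.222053 + (-0.222053 − (-0.035053))/3 = -0.284386
R(2,1) = -0.261717 + (-0.261717 − (-0.222053))/3 = -0.274938
R(2,2) = -0.274938 + (-0.274938 − (-0.284386))/15 = -0.274308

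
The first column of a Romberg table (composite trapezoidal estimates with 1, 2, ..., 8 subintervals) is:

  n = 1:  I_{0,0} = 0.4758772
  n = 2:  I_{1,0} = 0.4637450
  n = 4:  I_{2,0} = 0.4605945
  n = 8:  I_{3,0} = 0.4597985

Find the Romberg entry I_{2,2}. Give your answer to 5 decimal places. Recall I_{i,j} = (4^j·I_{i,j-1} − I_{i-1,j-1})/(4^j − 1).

0.45953

Richardson extrapolation on the trapezoidal column (denominator 4−1=3):
I_{1,1} = (4·0.4637450 − 0.4758772) / 3 = 0.4597009
I_{2,1} = (4·0.4605945 − 0.4637450) / 3 = 0.4595443
I_{2,2} = 0.4595443 + (0.4595443 − 0.4597009)/15 = 0.4595339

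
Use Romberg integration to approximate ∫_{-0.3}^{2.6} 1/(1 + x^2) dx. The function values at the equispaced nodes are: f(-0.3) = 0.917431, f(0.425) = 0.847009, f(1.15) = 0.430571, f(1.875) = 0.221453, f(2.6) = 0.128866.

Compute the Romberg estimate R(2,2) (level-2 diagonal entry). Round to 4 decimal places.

R(0,0) (trapezoid, 1 panel, h=2.9000): 1.517131
R(1,0) (trapezoid, 2 panels, h=1.4500): 1.382893
R(2,0) (trapezoid, 4 panels, h=0.7250): 1.466082
R(1,1) = 1.382893 + (1.382893 − 1.517131)/3 = 1.338147
R(2,1) = 1.466082 + (1.466082 − 1.382893)/3 = 1.493812
R(2,2) = 1.493812 + (1.493812 − 1.338147)/15 = 1.504190

1.5042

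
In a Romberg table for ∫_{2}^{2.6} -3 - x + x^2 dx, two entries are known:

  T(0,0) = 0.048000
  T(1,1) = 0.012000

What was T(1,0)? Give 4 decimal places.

0.0210

From T(1,1) = (4·T(1,0) − T(0,0))/3, solve for T(1,0):
4·T(1,0) = 3·0.012000 + 0.048000 = 0.084000
T(1,0) = 0.021000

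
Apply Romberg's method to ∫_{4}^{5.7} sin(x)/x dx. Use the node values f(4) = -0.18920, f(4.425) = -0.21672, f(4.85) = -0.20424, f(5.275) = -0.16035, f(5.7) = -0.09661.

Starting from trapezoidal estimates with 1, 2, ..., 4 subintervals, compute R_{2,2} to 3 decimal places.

R_{0,0} (trapezoid, 1 panel, h=1.7000): -0.24294
R_{1,0} (trapezoid, 2 panels, h=0.8500): -0.29507
R_{2,0} (trapezoid, 4 panels, h=0.4250): -0.30779
R_{1,1} = -0.29507 + (-0.29507 − (-0.24294))/3 = -0.31245
R_{2,1} = -0.30779 + (-0.30779 − (-0.29507))/3 = -0.31203
R_{2,2} = -0.31203 + (-0.31203 − (-0.31245))/15 = -0.31200

-0.312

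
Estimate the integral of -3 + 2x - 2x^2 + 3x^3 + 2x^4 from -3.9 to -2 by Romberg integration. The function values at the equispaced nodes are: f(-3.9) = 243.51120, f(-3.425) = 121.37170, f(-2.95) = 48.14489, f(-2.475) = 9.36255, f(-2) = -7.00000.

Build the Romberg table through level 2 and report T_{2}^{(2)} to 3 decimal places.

135.466

T_{0}^{(0)} (trapezoid, 1 panel, h=1.9000): 224.68564
T_{1}^{(0)} (trapezoid, 2 panels, h=0.9500): 158.08047
T_{2}^{(0)} (trapezoid, 4 panels, h=0.4750): 141.13900
T_{1}^{(1)} = 158.08047 + (158.08047 − 224.68564)/3 = 135.87875
T_{2}^{(1)} = 141.13900 + (141.13900 − 158.08047)/3 = 135.49184
T_{2}^{(2)} = 135.49184 + (135.49184 − 135.87875)/15 = 135.46605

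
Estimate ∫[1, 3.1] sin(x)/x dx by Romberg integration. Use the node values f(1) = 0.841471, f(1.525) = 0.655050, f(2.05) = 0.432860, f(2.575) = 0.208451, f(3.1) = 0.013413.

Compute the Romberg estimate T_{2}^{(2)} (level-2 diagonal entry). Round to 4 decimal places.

T_{0}^{(0)} (trapezoid, 1 panel, h=2.1000): 0.897628
T_{1}^{(0)} (trapezoid, 2 panels, h=1.0500): 0.903317
T_{2}^{(0)} (trapezoid, 4 panels, h=0.5250): 0.904997
T_{1}^{(1)} = 0.903317 + (0.903317 − 0.897628)/3 = 0.905213
T_{2}^{(1)} = 0.904997 + (0.904997 − 0.903317)/3 = 0.905557
T_{2}^{(2)} = 0.905557 + (0.905557 − 0.905213)/15 = 0.905580

0.9056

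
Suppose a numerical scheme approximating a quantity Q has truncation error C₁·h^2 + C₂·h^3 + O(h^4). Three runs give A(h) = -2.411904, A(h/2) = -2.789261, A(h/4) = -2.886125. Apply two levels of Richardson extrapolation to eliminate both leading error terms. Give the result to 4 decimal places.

-2.9189

First eliminate the h^2 term (factor 2^2 = 4):
  B₁ = (4·(-2.789261) − (-2.411904))/3 = -2.915047
  B₂ = (4·(-2.886125) − (-2.789261))/3 = -2.918413
Then eliminate the h^3 term (factor 2^3 = 8):
  (8·(-2.918413) − (-2.915047))/7 = -2.918894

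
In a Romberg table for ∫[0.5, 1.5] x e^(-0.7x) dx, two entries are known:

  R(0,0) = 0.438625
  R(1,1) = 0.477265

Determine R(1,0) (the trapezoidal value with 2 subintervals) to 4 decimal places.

From R(1,1) = (4·R(1,0) − R(0,0))/3, solve for R(1,0):
4·R(1,0) = 3·0.477265 + 0.438625 = 1.870420
R(1,0) = 0.467605

0.4676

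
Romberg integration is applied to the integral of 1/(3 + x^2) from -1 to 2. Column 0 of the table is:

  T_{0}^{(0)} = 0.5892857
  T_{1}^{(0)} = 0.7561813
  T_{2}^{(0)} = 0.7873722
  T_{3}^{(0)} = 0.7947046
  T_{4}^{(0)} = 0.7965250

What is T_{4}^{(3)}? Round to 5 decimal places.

Richardson extrapolation on the trapezoidal column (denominator 4−1=3):
T_{2}^{(1)} = 0.7873722 + (0.7873722 − 0.7561813)/3 = 0.7977692
T_{3}^{(1)} = (4·0.7947046 − 0.7873722) / 3 = 0.7971487
T_{4}^{(1)} = (4·0.7965250 − 0.7947046) / 3 = 0.7971318
T_{3}^{(2)} = (16·0.7971487 − 0.7977692) / 15 = 0.7971073
T_{4}^{(2)} = 0.7971318 + (0.7971318 − 0.7971487)/15 = 0.7971307
T_{4}^{(3)} = (64·0.7971307 − 0.7971073) / 63 = 0.7971311

0.79713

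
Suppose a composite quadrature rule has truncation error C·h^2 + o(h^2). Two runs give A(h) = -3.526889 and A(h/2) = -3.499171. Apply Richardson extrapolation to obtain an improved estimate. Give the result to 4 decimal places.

-3.4899

Extrapolated value = (4·A(h/2) − A(h)) / (4 − 1)
= (4·(-3.499171) − (-3.526889)) / 3
= -10.469795 / 3 = -3.489932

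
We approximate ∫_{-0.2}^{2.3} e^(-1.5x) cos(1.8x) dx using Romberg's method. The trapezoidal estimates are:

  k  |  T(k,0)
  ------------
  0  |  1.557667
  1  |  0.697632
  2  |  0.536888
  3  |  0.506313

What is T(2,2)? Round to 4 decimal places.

0.4881

Richardson extrapolation on the trapezoidal column (denominator 4−1=3):
T(1,1) = 0.697632 + (0.697632 − 1.557667)/3 = 0.410954
T(2,1) = (4·0.536888 − 0.697632) / 3 = 0.483307
T(2,2) = 0.483307 + (0.483307 − 0.410954)/15 = 0.488131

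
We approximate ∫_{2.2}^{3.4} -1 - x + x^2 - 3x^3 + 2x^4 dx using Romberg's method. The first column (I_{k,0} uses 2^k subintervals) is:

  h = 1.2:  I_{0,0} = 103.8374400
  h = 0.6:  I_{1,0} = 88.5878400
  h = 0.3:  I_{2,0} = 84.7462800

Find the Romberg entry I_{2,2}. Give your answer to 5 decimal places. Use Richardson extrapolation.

83.46317

Richardson extrapolation on the trapezoidal column (denominator 4−1=3):
I_{1,1} = 88.5878400 + (88.5878400 − 103.8374400)/3 = 83.5046400
I_{2,1} = 84.7462800 + (84.7462800 − 88.5878400)/3 = 83.4657600
I_{2,2} = (16·83.4657600 − 83.5046400) / 15 = 83.4631680
(Column j=1 coincides with Simpson's rule on the same nodes.)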